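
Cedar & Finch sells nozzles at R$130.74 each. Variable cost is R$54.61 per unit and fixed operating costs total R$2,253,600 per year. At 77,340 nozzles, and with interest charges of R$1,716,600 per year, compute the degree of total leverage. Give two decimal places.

At 77,340 units, contribution = 77,340 × R$76.13 = R$5,887,894.20.
Subtracting fixed costs: EBIT = R$5,887,894.20 − R$2,253,600 = R$3,634,294.20. Interest = R$1,716,600.00.
DOL = R$5,887,894.20 ÷ R$3,634,294.20 = 1.6201; DFL = R$3,634,294.20 ÷ R$1,917,694.20 = 1.8951.
Combined leverage = 1.6201 × 1.8951 = 3.0703.

3.07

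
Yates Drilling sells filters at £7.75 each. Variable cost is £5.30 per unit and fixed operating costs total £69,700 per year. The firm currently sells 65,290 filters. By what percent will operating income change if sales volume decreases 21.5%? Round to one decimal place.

Contribution at this volume is 65,290 × £2.45 = £159,960.50.
Subtracting fixed costs: EBIT = £159,960.50 − £69,700 = £90,260.50.
Degree of operating leverage = £159,960.50 / £90,260.50 = 1.7722.
%ΔEBIT = DOL × %ΔSales = 1.7722 × -21.5% = -38.1%.

-38.1%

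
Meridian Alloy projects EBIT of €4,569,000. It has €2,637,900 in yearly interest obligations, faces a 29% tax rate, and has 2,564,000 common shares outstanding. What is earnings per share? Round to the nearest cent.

Interest = €2,637,900.00, so EBT = €4,569,000 − €2,637,900.00 = €1,931,100.00.
After tax at 29%: net income = €1,931,100.00 × 0.71 = €1,371,081.00.
EPS = €1,371,081.00 ÷ 2,564,000 = €0.53.

€0.53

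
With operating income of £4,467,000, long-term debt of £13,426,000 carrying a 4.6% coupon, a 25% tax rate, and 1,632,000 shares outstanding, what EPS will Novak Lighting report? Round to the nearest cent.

£1.77

Interest = £617,596.00, so EBT = £4,467,000 − £617,596.00 = £3,849,404.00.
After tax at 25%: net income = £3,849,404.00 × 0.75 = £2,887,053.00.
EPS = £2,887,053.00 ÷ 1,632,000 = £1.77.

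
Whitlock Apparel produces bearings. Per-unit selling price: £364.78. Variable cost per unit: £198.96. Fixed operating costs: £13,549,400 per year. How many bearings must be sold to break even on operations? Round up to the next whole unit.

81,712 bearings

Contribution margin per unit = £364.78 − £198.96 = £165.82.
Break-even volume = fixed costs ÷ CM per unit = £13,549,400 ÷ £165.82 = 81,711.49, so 81,712 bearings.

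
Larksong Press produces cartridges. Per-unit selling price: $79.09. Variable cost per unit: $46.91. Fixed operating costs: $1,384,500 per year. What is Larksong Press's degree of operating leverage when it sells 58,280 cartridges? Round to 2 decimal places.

Contribution at this volume is 58,280 × $32.18 = $1,875,450.40.
EBIT = $1,875,450.40 − $1,384,500 = $490,950.40.
DOL = contribution ÷ EBIT = $1,875,450.40 ÷ $490,950.40 = 3.8200.

3.82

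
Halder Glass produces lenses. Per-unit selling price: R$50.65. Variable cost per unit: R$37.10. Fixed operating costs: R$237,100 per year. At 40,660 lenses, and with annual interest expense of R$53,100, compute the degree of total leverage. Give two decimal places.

2.11

Contribution at this volume is 40,660 × R$13.55 = R$550,943.00.
Subtracting fixed costs: EBIT = R$550,943.00 − R$237,100 = R$313,843.00. Interest = R$53,100.00.
DOL = R$550,943.00 ÷ R$313,843.00 = 1.7555; DFL = R$313,843.00 ÷ R$260,743.00 = 1.2036.
Combined leverage = 1.7555 × 1.2036 = 2.1129.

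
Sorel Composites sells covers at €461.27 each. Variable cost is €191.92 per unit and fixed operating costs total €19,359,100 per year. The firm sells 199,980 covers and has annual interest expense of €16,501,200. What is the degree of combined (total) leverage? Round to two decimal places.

2.99

Contribution at this volume is 199,980 × €269.35 = €53,864,613.00.
Subtracting fixed costs: EBIT = €53,864,613.00 − €19,359,100 = €34,505,513.00. Interest = €16,501,200.00, so EBIT − I = €18,004,313.00.
DCL = contribution ÷ (EBIT − I) = €53,864,613.00 ÷ €18,004,313.00 = 2.9918.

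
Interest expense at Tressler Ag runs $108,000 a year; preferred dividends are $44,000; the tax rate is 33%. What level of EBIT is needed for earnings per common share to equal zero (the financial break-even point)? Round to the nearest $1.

$173,672

Preferred dividends are paid after tax, so their pre-tax equivalent is $44,000 ÷ (1 − 0.33) = $65,671.64.
Financial break-even EBIT = interest + D_p ÷ (1 − t) = $108,000 + $65,671.64 = $173,671.64.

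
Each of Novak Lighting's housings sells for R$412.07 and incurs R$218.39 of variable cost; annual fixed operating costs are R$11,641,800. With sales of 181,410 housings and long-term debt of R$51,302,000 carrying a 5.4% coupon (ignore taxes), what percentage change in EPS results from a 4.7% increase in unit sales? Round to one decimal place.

+8.0%

Contribution at this volume is 181,410 × R$193.68 = R$35,135,488.80.
Operating income = contribution − fixed costs = R$35,135,488.80 − R$11,641,800 = R$23,493,688.80.
Interest = R$2,770,308.00, so EBIT − I = R$20,723,380.80.
DCL = total CM / (EBIT − I) = R$35,135,488.80 / R$20,723,380.80 = 1.6955.
EPS therefore changes by 1.6955 × (+4.7%) = +8.0%.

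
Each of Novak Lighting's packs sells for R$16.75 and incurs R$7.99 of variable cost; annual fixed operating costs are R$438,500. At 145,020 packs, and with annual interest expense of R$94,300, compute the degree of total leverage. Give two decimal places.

At 145,020 units, contribution = 145,020 × R$8.76 = R$1,270,375.20.
EBIT = R$1,270,375.20 − R$438,500 = R$831,875.20. Interest = R$94,300.00.
DOL = R$1,270,375.20 ÷ R$831,875.20 = 1.5271; DFL = R$831,875.20 ÷ R$737,575.20 = 1.1279.
Combined leverage = 1.5271 × 1.1279 = 1.7224.

1.72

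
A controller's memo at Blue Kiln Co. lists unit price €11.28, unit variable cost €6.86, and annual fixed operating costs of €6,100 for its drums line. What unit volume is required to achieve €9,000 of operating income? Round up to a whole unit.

3,417 drums

Contribution margin per unit = €11.28 − €6.86 = €4.42.
Need Q such that Q × €4.42 − €6,100 = €9,000, i.e. Q = €15,100 / €4.42 = 3,416.29 → 3,417.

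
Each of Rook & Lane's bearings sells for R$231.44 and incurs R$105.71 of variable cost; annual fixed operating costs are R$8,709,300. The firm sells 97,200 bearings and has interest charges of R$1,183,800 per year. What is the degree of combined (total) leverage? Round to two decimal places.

5.25

Total contribution margin = 97,200 × R$125.73 = R$12,220,956.00.
EBIT = R$12,220,956.00 − R$8,709,300 = R$3,511,656.00. Interest = R$1,183,800.00, so EBIT − I = R$2,327,856.00.
DCL = contribution ÷ (EBIT − I) = R$12,220,956.00 ÷ R$2,327,856.00 = 5.2499.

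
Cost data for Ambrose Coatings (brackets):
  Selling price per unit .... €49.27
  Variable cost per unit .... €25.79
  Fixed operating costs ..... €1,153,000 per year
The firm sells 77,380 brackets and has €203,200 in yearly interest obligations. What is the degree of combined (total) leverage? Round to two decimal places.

At 77,380 units, contribution = 77,380 × €23.48 = €1,816,882.40.
EBIT = €1,816,882.40 − €1,153,000 = €663,882.40. Interest = €203,200.00, so EBIT − I = €460,682.40.
Degree of total leverage = total CM / (EBIT − interest) = €1,816,882.40 / €460,682.40 = 3.9439.

3.94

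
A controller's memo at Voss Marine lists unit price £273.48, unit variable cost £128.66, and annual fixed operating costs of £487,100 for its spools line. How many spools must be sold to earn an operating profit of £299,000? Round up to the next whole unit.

Contribution margin per unit = £273.48 − £128.66 = £144.82.
Required volume = (fixed costs + target profit) ÷ CM = (£487,100 + £299,000) ÷ £144.82 = 5,428.12, so 5,429 spools.

5,429 spools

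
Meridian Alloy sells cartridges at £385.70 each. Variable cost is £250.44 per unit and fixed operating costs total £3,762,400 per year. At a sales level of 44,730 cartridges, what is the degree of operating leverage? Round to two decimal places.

2.64

Total contribution margin = 44,730 × £135.26 = £6,050,179.80.
Subtracting fixed costs: EBIT = £6,050,179.80 − £3,762,400 = £2,287,779.80.
Degree of operating leverage = £6,050,179.80 / £2,287,779.80 = 2.6446.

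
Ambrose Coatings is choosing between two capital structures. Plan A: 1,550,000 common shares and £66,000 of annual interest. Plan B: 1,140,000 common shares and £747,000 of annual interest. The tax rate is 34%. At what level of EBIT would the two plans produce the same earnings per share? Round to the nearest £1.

Set EPS_A = EPS_B: (EBIT − £66,000)(1 − 0.34) ÷ 1,550,000 = (EBIT − £747,000)(1 − 0.34) ÷ 1,140,000.
The (1 − t) factor cancels: (EBIT − 66,000) × 1,140,000 = (EBIT − 747,000) × 1,550,000.
EBIT × (1,550,000 − 1,140,000) = 747,000 × 1,550,000 − 66,000 × 1,140,000 = 1,082,610,000,000, so EBIT = 1,082,610,000,000 ÷ 410,000 = 2,640,512.20.

£2,640,512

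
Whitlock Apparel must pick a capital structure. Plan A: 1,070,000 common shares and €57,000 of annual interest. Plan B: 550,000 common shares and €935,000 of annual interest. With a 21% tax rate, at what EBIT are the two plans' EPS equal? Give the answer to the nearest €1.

€1,863,654

Set EPS_A = EPS_B: (EBIT − €57,000)(1 − 0.21) ÷ 1,070,000 = (EBIT − €935,000)(1 − 0.21) ÷ 550,000.
Cancelling (1 − t) and cross-multiplying: 550,000·(EBIT − 57,000) = 1,070,000·(EBIT − 935,000).
Solving, EBIT = (935,000·1,070,000 − 57,000·550,000) / (1,070,000 − 550,000) = 969,100,000,000 / 520,000 = 1,863,653.85.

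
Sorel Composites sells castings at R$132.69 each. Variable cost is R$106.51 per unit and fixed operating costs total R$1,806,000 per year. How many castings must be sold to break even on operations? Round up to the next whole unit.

Each unit contributes R$132.69 − R$106.51 = R$26.18.
Break-even Q = R$1,806,000 / R$26.18 = 68,983.96 → 68,984 castings.

68,984 castings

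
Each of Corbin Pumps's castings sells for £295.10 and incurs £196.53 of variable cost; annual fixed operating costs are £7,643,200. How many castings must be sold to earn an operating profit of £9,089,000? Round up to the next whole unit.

Contribution margin per unit = £295.10 − £196.53 = £98.57.
Required volume = (fixed costs + target profit) ÷ CM = (£7,643,200 + £9,089,000) ÷ £98.57 = 169,749.42, so 169,750 castings.

169,750 castings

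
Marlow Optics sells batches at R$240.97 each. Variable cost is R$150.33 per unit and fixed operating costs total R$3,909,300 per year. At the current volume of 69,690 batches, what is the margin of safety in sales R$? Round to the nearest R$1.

R$6,400,172

Contribution margin per unit = R$240.97 − R$150.33 = R$90.64. Break-even units = R$3,909,300 ÷ R$90.64 = 43,129.96; break-even revenue = 43,129.96 × R$240.97 = R$10,393,027.59.
Current sales = 69,690 × R$240.97 = R$16,793,199.30.
Margin of safety = R$16,793,199.30 − R$10,393,027.59 = R$6,400,172.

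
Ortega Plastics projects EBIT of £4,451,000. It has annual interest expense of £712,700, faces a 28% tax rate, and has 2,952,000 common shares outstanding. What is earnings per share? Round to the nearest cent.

Interest = £712,700.00, so EBT = £4,451,000 − £712,700.00 = £3,738,300.00.
After tax at 28%: net income = £3,738,300.00 × 0.72 = £2,691,576.00.
Per share: £2,691,576.00 / 2,952,000 shares = £0.91.

£0.91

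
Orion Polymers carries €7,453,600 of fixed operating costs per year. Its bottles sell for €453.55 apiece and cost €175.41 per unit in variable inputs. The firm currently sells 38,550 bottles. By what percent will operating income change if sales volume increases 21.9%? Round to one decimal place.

+71.8%

At 38,550 units, contribution = 38,550 × €278.14 = €10,722,297.00.
Subtracting fixed costs: EBIT = €10,722,297.00 − €7,453,600 = €3,268,697.00.
Degree of operating leverage = €10,722,297.00 / €3,268,697.00 = 3.2803.
Operating income changes by 3.2803 × +21.9% = +71.8%.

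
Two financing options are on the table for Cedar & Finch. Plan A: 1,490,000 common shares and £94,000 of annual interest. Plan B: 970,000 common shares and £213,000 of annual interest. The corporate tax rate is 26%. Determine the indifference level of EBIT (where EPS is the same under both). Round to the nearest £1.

£434,981

Set EPS_A = EPS_B: (EBIT − £94,000)(1 − 0.26) ÷ 1,490,000 = (EBIT − £213,000)(1 − 0.26) ÷ 970,000.
Cancelling (1 − t) and cross-multiplying: 970,000·(EBIT − 94,000) = 1,490,000·(EBIT − 213,000).
EBIT × (1,490,000 − 970,000) = 213,000 × 1,490,000 − 94,000 × 970,000 = 226,190,000,000, so EBIT = 226,190,000,000 ÷ 520,000 = 434,980.77.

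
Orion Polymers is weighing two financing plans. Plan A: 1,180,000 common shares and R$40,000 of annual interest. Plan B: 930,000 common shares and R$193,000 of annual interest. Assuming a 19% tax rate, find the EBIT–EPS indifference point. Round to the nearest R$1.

Set EPS_A = EPS_B: (EBIT − R$40,000)(1 − 0.19) ÷ 1,180,000 = (EBIT − R$193,000)(1 − 0.19) ÷ 930,000.
Cancelling (1 − t) and cross-multiplying: 930,000·(EBIT − 40,000) = 1,180,000·(EBIT − 193,000).
Solving, EBIT = (193,000·1,180,000 − 40,000·930,000) / (1,180,000 − 930,000) = 190,540,000,000 / 250,000 = 762,160.00.

R$762,160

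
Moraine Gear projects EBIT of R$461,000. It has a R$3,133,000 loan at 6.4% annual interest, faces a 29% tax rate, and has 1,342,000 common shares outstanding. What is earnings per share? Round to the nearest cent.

Interest = R$200,512.00, so EBT = R$461,000 − R$200,512.00 = R$260,488.00.
After tax at 29%: net income = R$260,488.00 × 0.71 = R$184,946.48.
EPS = R$184,946.48 ÷ 1,342,000 = R$0.14.

R$0.14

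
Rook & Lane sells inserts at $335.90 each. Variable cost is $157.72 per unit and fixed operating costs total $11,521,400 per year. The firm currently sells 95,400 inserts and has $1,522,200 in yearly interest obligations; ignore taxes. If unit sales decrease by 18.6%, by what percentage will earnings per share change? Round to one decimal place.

At 95,400 units, contribution = 95,400 × $178.18 = $16,998,372.00.
Subtracting fixed costs: EBIT = $16,998,372.00 − $11,521,400 = $5,476,972.00.
After interest of $1,522,200.00, pre-tax earnings = $3,954,772.00.
Degree of combined leverage = contribution ÷ (EBIT − I) = $16,998,372.00 ÷ $3,954,772.00 = 4.2982.
EPS therefore changes by 4.2982 × (-18.6%) = -79.9%.

-79.9%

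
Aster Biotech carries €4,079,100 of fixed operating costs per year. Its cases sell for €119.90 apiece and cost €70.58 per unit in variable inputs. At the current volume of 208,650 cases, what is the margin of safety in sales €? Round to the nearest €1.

Unit CM = price − variable cost = €119.90 − €70.58 = €49.32. Break-even units = €4,079,100 ÷ €49.32 = 82,706.81; break-even revenue = 82,706.81 × €119.90 = €9,916,546.84.
Actual sales revenue = 208,650 × €119.90 = €25,017,135.00.
Margin of safety = €25,017,135.00 − €9,916,546.84 = €15,100,588.

€15,100,588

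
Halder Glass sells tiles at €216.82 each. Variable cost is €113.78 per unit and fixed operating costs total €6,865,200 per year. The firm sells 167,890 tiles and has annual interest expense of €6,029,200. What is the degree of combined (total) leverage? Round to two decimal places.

Total contribution margin = 167,890 × €103.04 = €17,299,385.60.
Operating income = contribution − fixed costs = €17,299,385.60 − €6,865,200 = €10,434,185.60. Interest = €6,029,200.00.
DOL = €17,299,385.60 ÷ €10,434,185.60 = 1.6580; DFL = €10,434,185.60 ÷ €4,404,985.60 = 2.3687.
Combined leverage = 1.6580 × 2.3687 = 3.9273.

3.93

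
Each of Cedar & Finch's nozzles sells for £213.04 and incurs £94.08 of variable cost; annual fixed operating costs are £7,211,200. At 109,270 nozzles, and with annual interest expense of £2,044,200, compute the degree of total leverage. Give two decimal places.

3.47

Total contribution margin = 109,270 × £118.96 = £12,998,759.20.
Subtracting fixed costs: EBIT = £12,998,759.20 − £7,211,200 = £5,787,559.20. Interest = £2,044,200.00.
DOL = £12,998,759.20 ÷ £5,787,559.20 = 2.2460; DFL = £5,787,559.20 ÷ £3,743,359.20 = 1.5461.
Combined leverage = 2.2460 × 1.5461 = 3.4725.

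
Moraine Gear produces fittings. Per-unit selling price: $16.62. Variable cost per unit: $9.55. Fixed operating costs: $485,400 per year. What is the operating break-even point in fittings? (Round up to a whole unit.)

68,657 fittings

Unit CM = price − variable cost = $16.62 − $9.55 = $7.07.
Units to break even: $485,400 ÷ $7.07 = 68,656.29, rounded up to 68,657.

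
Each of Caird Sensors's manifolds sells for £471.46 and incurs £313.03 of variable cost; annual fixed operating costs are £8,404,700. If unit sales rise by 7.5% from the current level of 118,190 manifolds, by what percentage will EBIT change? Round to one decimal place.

+13.6%

At 118,190 units, contribution = 118,190 × £158.43 = £18,724,841.70.
EBIT = £18,724,841.70 − £8,404,700 = £10,320,141.70.
Degree of operating leverage = £18,724,841.70 / £10,320,141.70 = 1.8144.
%ΔEBIT = DOL × %ΔSales = 1.8144 × +7.5% = +13.6%.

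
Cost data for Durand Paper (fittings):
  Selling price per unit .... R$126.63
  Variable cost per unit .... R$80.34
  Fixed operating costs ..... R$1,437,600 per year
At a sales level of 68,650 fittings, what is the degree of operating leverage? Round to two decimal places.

1.83

Total contribution margin = 68,650 × R$46.29 = R$3,177,808.50.
Operating income = contribution − fixed costs = R$3,177,808.50 − R$1,437,600 = R$1,740,208.50.
So DOL = total CM / EBIT = R$3,177,808.50 / R$1,740,208.50 = 1.8261.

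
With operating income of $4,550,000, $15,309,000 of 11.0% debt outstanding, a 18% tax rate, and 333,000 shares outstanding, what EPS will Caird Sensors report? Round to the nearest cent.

$7.06

Interest = $1,683,990.00, so EBT = $4,550,000 − $1,683,990.00 = $2,866,010.00.
After tax at 18%: net income = $2,866,010.00 × 0.82 = $2,350,128.20.
EPS = $2,350,128.20 ÷ 333,000 = $7.06.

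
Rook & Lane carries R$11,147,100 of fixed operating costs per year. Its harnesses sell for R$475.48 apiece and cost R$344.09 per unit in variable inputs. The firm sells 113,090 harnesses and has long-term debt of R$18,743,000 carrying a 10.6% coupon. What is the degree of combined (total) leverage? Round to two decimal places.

Total contribution margin = 113,090 × R$131.39 = R$14,858,895.10.
Operating income = contribution − fixed costs = R$14,858,895.10 − R$11,147,100 = R$3,711,795.10. Interest = R$1,986,758.00, so EBIT − I = R$1,725,037.10.
DCL = contribution ÷ (EBIT − I) = R$14,858,895.10 ÷ R$1,725,037.10 = 8.6137.

8.61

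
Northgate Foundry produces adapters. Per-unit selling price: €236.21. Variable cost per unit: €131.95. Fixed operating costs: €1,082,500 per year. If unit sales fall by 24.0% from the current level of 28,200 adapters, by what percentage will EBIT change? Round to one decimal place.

-38.0%

At 28,200 units, contribution = 28,200 × €104.26 = €2,940,132.00.
EBIT = €2,940,132.00 − €1,082,500 = €1,857,632.00.
DOL = contribution ÷ EBIT = €2,940,132.00 ÷ €1,857,632.00 = 1.5827.
Operating income changes by 1.5827 × -24.0% = -38.0%.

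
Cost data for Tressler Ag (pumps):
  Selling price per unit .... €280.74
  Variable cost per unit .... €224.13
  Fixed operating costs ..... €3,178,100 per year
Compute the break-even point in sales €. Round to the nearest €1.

Contribution margin per unit = €280.74 − €224.13 = €56.61, a CM ratio of €56.61 ÷ €280.74 = 0.2016.
Break-even sales = FC ÷ CM ratio = €3,178,100 × €280.74 / €56.61 = €15,760,816.

€15,760,816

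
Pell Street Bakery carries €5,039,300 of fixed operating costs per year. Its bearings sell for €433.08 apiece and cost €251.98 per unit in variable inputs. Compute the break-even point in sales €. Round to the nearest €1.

€12,050,911

Contribution margin per unit = €433.08 − €251.98 = €181.10, a CM ratio of €181.10 ÷ €433.08 = 0.4182.
Break-even sales = FC ÷ CM ratio = €5,039,300 × €433.08 / €181.10 = €12,050,911.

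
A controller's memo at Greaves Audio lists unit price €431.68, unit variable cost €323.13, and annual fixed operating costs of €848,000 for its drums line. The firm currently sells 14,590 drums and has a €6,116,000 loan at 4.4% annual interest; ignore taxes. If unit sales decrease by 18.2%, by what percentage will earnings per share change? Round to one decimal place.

Contribution at this volume is 14,590 × €108.55 = €1,583,744.50.
EBIT = €1,583,744.50 − €848,000 = €735,744.50.
Interest = €269,104.00, so EBIT − I = €466,640.50.
Degree of combined leverage = contribution ÷ (EBIT − I) = €1,583,744.50 ÷ €466,640.50 = 3.3939.
%ΔEPS = DCL × %ΔSales = 3.3939 × -18.2% = -61.8%.

-61.8%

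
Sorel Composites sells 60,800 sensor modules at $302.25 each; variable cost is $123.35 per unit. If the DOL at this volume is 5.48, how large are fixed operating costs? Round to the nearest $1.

Contribution at this volume is 60,800 × $178.90 = $10,877,120.00.
Since DOL = CM ÷ EBIT, EBIT = $10,877,120.00 ÷ 5.48 = $1,984,875.91.
And FC = contribution − EBIT = $10,877,120.00 − $1,984,875.91 = $8,892,244.

$8,892,244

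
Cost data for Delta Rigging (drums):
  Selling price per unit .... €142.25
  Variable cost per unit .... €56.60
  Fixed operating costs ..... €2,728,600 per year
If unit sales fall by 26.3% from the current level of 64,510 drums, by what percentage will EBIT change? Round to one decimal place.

Contribution at this volume is 64,510 × €85.65 = €5,525,281.50.
Subtracting fixed costs: EBIT = €5,525,281.50 − €2,728,600 = €2,796,681.50.
Degree of operating leverage = €5,525,281.50 / €2,796,681.50 = 1.9757.
%ΔEBIT = DOL × %ΔSales = 1.9757 × -26.3% = -52.0%.

-52.0%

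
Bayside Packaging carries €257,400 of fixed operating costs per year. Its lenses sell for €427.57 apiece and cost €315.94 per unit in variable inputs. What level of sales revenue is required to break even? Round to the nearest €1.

Contribution margin per unit = €427.57 − €315.94 = €111.63, a CM ratio of €111.63 ÷ €427.57 = 0.2611.
Break-even revenue = fixed costs × price ÷ CM = €257,400 × €427.57 ÷ €111.63 = €985,904.

€985,904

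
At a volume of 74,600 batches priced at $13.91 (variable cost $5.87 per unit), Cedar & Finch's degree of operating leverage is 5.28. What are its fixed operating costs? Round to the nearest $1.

At 74,600 units, contribution = 74,600 × $8.04 = $599,784.00.
DOL = contribution / EBIT, so EBIT = $599,784.00 / 5.28 = $113,595.45.
Fixed costs = CM − EBIT = $599,784.00 − $113,595.45 = $486,189.

$486,189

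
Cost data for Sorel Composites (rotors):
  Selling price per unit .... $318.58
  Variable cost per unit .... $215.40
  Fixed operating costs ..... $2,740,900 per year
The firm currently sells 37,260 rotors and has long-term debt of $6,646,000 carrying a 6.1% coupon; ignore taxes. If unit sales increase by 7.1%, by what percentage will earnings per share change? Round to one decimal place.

Contribution at this volume is 37,260 × $103.18 = $3,844,486.80.
Operating income = contribution − fixed costs = $3,844,486.80 − $2,740,900 = $1,103,586.80.
Interest = $405,406.00, so EBIT − I = $698,180.80.
DCL = total CM / (EBIT − I) = $3,844,486.80 / $698,180.80 = 5.5064.
%ΔEPS = DCL × %ΔSales = 5.5064 × +7.1% = +39.1%.

+39.1%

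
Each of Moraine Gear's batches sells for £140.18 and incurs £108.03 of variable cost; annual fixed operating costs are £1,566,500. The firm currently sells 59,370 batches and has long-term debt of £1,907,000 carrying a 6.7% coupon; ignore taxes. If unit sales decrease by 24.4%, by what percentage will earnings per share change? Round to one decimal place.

-217.1%

At 59,370 units, contribution = 59,370 × £32.15 = £1,908,745.50.
EBIT = £1,908,745.50 − £1,566,500 = £342,245.50.
After interest of £127,769.00, pre-tax earnings = £214,476.50.
DCL = total CM / (EBIT − I) = £1,908,745.50 / £214,476.50 = 8.8996.
EPS therefore changes by 8.8996 × (-24.4%) = -217.1%.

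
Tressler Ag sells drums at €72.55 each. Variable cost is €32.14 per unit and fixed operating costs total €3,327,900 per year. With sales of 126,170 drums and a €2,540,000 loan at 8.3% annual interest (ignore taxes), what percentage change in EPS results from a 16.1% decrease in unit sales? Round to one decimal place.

-52.6%

At 126,170 units, contribution = 126,170 × €40.41 = €5,098,529.70.
Subtracting fixed costs: EBIT = €5,098,529.70 − €3,327,900 = €1,770,629.70.
Interest = €210,820.00, so EBIT − I = €1,559,809.70.
Degree of combined leverage = contribution ÷ (EBIT − I) = €5,098,529.70 ÷ €1,559,809.70 = 3.2687.
%ΔEPS = DCL × %ΔSales = 3.2687 × -16.1% = -52.6%.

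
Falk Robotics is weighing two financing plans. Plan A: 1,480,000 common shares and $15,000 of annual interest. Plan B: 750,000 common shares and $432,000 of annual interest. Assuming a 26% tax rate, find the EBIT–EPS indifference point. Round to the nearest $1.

Set EPS_A = EPS_B: (EBIT − $15,000)(1 − 0.26) ÷ 1,480,000 = (EBIT − $432,000)(1 − 0.26) ÷ 750,000.
The (1 − t) factor cancels: (EBIT − 15,000) × 750,000 = (EBIT − 432,000) × 1,480,000.
Solving, EBIT = (432,000·1,480,000 − 15,000·750,000) / (1,480,000 − 750,000) = 628,110,000,000 / 730,000 = 860,424.66.

$860,425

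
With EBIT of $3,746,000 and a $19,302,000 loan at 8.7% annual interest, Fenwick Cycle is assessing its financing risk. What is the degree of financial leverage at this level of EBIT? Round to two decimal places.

1.81

Interest = $1,679,274.00.
Degree of financial leverage = EBIT / (EBIT − interest) = $3,746,000 / $2,066,726.00 = 1.8125.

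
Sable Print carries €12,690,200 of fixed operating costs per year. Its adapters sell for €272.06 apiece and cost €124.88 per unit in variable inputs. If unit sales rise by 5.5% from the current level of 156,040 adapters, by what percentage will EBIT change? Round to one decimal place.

+12.3%

Total contribution margin = 156,040 × €147.18 = €22,965,967.20.
Subtracting fixed costs: EBIT = €22,965,967.20 − €12,690,200 = €10,275,767.20.
So DOL = total CM / EBIT = €22,965,967.20 / €10,275,767.20 = 2.2350.
%ΔEBIT = DOL × %ΔSales = 2.2350 × +5.5% = +12.3%.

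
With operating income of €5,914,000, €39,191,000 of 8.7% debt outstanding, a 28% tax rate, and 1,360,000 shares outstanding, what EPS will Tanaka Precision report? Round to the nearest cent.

Pre-tax income = €5,914,000 − €3,409,617.00 = €2,504,383.00.
Net income = €2,504,383.00 × (1 − 0.28) = €1,803,155.76.
Per share: €1,803,155.76 / 1,360,000 shares = €1.33.

€1.33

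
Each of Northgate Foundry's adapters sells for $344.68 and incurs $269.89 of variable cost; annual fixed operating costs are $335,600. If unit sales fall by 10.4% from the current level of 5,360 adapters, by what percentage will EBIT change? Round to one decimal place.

-63.9%

At 5,360 units, contribution = 5,360 × $74.79 = $400,874.40.
Subtracting fixed costs: EBIT = $400,874.40 − $335,600 = $65,274.40.
Degree of operating leverage = $400,874.40 / $65,274.40 = 6.1414.
%ΔEBIT = DOL × %ΔSales = 6.1414 × -10.4% = -63.9%.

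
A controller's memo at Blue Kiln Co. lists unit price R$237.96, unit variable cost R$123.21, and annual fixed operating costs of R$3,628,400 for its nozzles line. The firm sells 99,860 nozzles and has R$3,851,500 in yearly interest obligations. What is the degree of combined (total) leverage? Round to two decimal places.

Contribution at this volume is 99,860 × R$114.75 = R$11,458,935.00.
Operating income = contribution − fixed costs = R$11,458,935.00 − R$3,628,400 = R$7,830,535.00. Interest = R$3,851,500.00.
DOL = R$11,458,935.00 ÷ R$7,830,535.00 = 1.4634; DFL = R$7,830,535.00 ÷ R$3,979,035.00 = 1.9679.
Combined leverage = 1.4634 × 1.9679 = 2.8798.

2.88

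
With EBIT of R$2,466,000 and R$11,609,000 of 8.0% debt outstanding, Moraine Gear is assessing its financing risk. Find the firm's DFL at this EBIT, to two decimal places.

Annual interest charges come to R$928,720.00.
Degree of financial leverage = EBIT / (EBIT − interest) = R$2,466,000 / R$1,537,280.00 = 1.6041.

1.60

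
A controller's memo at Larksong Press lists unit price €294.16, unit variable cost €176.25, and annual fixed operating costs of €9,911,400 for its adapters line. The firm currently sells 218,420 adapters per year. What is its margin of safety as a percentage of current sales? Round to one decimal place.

Each unit contributes €294.16 − €176.25 = €117.91. Break-even units = €9,911,400 ÷ €117.91 = 84,059.03; break-even revenue = 84,059.03 × €294.16 = €24,726,803.70.
Actual sales revenue = 218,420 × €294.16 = €64,250,427.20.
Margin of safety = (€64,250,427.20 − €24,726,803.70) ÷ €64,250,427.20 = 61.5%.

61.5%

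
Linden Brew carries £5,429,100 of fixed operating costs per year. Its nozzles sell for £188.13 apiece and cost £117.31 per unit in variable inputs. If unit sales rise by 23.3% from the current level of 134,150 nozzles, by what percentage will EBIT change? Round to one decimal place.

At 134,150 units, contribution = 134,150 × £70.82 = £9,500,503.00.
EBIT = £9,500,503.00 − £5,429,100 = £4,071,403.00.
So DOL = total CM / EBIT = £9,500,503.00 / £4,071,403.00 = 2.3335.
%ΔEBIT = DOL × %ΔSales = 2.3335 × +23.3% = +54.4%.

+54.4%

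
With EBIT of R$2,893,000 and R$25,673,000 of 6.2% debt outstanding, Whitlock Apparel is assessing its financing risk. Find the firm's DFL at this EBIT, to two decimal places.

2.22

Interest = R$1,591,726.00.
DFL = EBIT ÷ (EBIT − I) = R$2,893,000 ÷ (R$2,893,000 − R$1,591,726.00) = R$2,893,000 ÷ R$1,301,274.00 = 2.2232.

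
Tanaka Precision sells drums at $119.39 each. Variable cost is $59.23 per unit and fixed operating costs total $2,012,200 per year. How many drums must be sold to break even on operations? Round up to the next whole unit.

Unit CM = price − variable cost = $119.39 − $59.23 = $60.16.
Break-even volume = fixed costs ÷ CM per unit = $2,012,200 ÷ $60.16 = 33,447.47, so 33,448 drums.

33,448 drums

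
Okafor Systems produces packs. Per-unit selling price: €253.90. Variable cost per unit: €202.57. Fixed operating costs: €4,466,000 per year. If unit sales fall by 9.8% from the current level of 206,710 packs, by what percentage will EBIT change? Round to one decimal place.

Total contribution margin = 206,710 × €51.33 = €10,610,424.30.
Operating income = contribution − fixed costs = €10,610,424.30 − €4,466,000 = €6,144,424.30.
DOL = contribution ÷ EBIT = €10,610,424.30 ÷ €6,144,424.30 = 1.7268.
Operating income changes by 1.7268 × -9.8% = -16.9%.

-16.9%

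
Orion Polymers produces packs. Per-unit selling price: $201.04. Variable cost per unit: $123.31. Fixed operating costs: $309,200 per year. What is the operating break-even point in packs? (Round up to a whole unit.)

Each unit contributes $201.04 − $123.31 = $77.73.
Break-even volume = fixed costs ÷ CM per unit = $309,200 ÷ $77.73 = 3,977.87, so 3,978 packs.

3,978 packs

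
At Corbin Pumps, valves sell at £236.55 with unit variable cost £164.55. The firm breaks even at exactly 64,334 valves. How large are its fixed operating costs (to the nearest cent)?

£4,632,048.00

Contribution margin per unit = £236.55 − £164.55 = £72.00.
Fixed costs = break-even units × CM = 64,334 × £72.00 = £4,632,048.00.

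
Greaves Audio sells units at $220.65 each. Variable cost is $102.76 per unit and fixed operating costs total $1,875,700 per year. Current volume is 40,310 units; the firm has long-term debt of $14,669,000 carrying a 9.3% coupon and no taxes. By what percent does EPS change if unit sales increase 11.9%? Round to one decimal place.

Contribution at this volume is 40,310 × $117.89 = $4,752,145.90.
Subtracting fixed costs: EBIT = $4,752,145.90 − $1,875,700 = $2,876,445.90.
After interest of $1,364,217.00, pre-tax earnings = $1,512,228.90.
Degree of combined leverage = contribution ÷ (EBIT − I) = $4,752,145.90 ÷ $1,512,228.90 = 3.1425.
EPS therefore changes by 3.1425 × (+11.9%) = +37.4%.

+37.4%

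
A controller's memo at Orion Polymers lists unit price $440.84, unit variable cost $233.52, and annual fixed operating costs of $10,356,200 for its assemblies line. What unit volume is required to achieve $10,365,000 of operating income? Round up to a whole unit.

Each unit contributes $440.84 − $233.52 = $207.32.
Need Q such that Q × $207.32 − $10,356,200 = $10,365,000, i.e. Q = $20,721,200 / $207.32 = 99,947.91 → 99,948.

99,948 assemblies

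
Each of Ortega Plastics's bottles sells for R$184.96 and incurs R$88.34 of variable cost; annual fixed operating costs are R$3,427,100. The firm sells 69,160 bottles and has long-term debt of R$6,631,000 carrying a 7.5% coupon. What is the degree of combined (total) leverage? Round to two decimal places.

At 69,160 units, contribution = 69,160 × R$96.62 = R$6,682,239.20.
EBIT = R$6,682,239.20 − R$3,427,100 = R$3,255,139.20. Interest = R$497,325.00.
DOL = R$6,682,239.20 ÷ R$3,255,139.20 = 2.0528; DFL = R$3,255,139.20 ÷ R$2,757,814.20 = 1.1803.
Combined leverage = 2.0528 × 1.1803 = 2.4229.

2.42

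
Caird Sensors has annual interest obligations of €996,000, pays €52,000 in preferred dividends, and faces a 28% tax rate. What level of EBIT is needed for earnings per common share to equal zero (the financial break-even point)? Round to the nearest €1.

€1,068,222

Preferred dividends are paid after tax, so their pre-tax equivalent is €52,000 ÷ (1 − 0.28) = €72,222.22.
Financial break-even EBIT = interest + D_p ÷ (1 − t) = €996,000 + €72,222.22 = €1,068,222.22.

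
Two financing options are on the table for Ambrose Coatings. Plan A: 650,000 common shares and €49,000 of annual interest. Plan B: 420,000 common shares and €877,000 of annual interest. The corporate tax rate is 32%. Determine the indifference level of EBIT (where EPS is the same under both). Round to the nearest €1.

Set EPS_A = EPS_B: (EBIT − €49,000)(1 − 0.32) ÷ 650,000 = (EBIT − €877,000)(1 − 0.32) ÷ 420,000.
Cancelling (1 − t) and cross-multiplying: 420,000·(EBIT − 49,000) = 650,000·(EBIT − 877,000).
EBIT × (650,000 − 420,000) = 877,000 × 650,000 − 49,000 × 420,000 = 549,470,000,000, so EBIT = 549,470,000,000 ÷ 230,000 = 2,389,000.00.

€2,389,000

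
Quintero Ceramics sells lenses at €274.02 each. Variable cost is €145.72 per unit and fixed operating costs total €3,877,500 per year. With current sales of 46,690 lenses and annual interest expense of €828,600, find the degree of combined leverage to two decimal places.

Total contribution margin = 46,690 × €128.30 = €5,990,327.00.
Subtracting fixed costs: EBIT = €5,990,327.00 − €3,877,500 = €2,112,827.00. Interest = €828,600.00, so EBIT − I = €1,284,227.00.
DCL = contribution ÷ (EBIT − I) = €5,990,327.00 ÷ €1,284,227.00 = 4.6645.

4.66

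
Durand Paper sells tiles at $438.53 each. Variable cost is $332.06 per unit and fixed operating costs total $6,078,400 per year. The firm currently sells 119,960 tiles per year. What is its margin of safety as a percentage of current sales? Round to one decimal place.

Unit CM = price − variable cost = $438.53 − $332.06 = $106.47. Break-even units = $6,078,400 ÷ $106.47 = 57,090.26; break-even revenue = 57,090.26 × $438.53 = $25,035,791.79.
Current sales = 119,960 × $438.53 = $52,606,058.80.
Margin of safety = ($52,606,058.80 − $25,035,791.79) ÷ $52,606,058.80 = 52.4%.

52.4%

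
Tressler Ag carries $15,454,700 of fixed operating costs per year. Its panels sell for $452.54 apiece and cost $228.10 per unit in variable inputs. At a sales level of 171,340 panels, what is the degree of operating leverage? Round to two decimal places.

At 171,340 units, contribution = 171,340 × $224.44 = $38,455,549.60.
EBIT = $38,455,549.60 − $15,454,700 = $23,000,849.60.
Degree of operating leverage = $38,455,549.60 / $23,000,849.60 = 1.6719.

1.67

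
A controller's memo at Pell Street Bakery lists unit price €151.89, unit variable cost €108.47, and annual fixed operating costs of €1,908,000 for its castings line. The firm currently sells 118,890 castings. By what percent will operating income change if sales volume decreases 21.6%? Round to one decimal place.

Contribution at this volume is 118,890 × €43.42 = €5,162,203.80.
EBIT = €5,162,203.80 − €1,908,000 = €3,254,203.80.
Degree of operating leverage = €5,162,203.80 / €3,254,203.80 = 1.5863.
Operating income changes by 1.5863 × -21.6% = -34.3%.

-34.3%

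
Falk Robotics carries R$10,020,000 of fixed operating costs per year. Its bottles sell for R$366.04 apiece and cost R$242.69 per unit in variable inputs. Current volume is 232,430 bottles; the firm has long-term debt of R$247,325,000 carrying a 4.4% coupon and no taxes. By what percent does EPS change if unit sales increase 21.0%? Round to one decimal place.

At 232,430 units, contribution = 232,430 × R$123.35 = R$28,670,240.50.
Subtracting fixed costs: EBIT = R$28,670,240.50 − R$10,020,000 = R$18,650,240.50.
After interest of R$10,882,300.00, pre-tax earnings = R$7,767,940.50.
DCL = total CM / (EBIT − I) = R$28,670,240.50 / R$7,767,940.50 = 3.6908.
EPS therefore changes by 3.6908 × (+21.0%) = +77.5%.

+77.5%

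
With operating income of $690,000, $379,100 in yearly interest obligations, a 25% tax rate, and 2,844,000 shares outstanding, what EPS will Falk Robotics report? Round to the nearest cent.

Interest = $379,100.00, so EBT = $690,000 − $379,100.00 = $310,900.00.
Net income = $310,900.00 × (1 − 0.25) = $233,175.00.
Per share: $233,175.00 / 2,844,000 shares = $0.08.

$0.08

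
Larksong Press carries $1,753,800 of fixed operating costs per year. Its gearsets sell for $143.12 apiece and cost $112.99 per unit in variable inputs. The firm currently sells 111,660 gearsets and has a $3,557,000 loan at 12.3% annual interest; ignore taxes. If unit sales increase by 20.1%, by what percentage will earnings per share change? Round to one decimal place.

At 111,660 units, contribution = 111,660 × $30.13 = $3,364,315.80.
Operating income = contribution − fixed costs = $3,364,315.80 − $1,753,800 = $1,610,515.80.
After interest of $437,511.00, pre-tax earnings = $1,173,004.80.
DCL = total CM / (EBIT − I) = $3,364,315.80 / $1,173,004.80 = 2.8681.
%ΔEPS = DCL × %ΔSales = 2.8681 × +20.1% = +57.6%.

+57.6%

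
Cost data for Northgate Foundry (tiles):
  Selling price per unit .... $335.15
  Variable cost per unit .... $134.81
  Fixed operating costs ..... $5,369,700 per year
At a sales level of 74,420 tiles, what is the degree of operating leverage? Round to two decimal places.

1.56

Total contribution margin = 74,420 × $200.34 = $14,909,302.80.
EBIT = $14,909,302.80 − $5,369,700 = $9,539,602.80.
So DOL = total CM / EBIT = $14,909,302.80 / $9,539,602.80 = 1.5629.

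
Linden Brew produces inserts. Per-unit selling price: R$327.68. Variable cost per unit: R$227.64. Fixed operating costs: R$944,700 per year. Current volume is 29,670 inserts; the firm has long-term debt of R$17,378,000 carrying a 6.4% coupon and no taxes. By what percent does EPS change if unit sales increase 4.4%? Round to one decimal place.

+14.3%

Total contribution margin = 29,670 × R$100.04 = R$2,968,186.80.
Operating income = contribution − fixed costs = R$2,968,186.80 − R$944,700 = R$2,023,486.80.
Interest = R$1,112,192.00, so EBIT − I = R$911,294.80.
Degree of combined leverage = contribution ÷ (EBIT − I) = R$2,968,186.80 ÷ R$911,294.80 = 3.2571.
EPS therefore changes by 3.2571 × (+4.4%) = +14.3%.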